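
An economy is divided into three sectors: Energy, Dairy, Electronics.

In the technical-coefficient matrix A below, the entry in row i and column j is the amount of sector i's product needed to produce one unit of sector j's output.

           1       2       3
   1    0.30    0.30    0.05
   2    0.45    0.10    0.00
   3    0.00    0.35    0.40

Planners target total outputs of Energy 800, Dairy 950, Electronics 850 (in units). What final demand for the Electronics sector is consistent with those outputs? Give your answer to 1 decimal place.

I − A =
  [   0.70    -0.30    -0.05]
  [  -0.45     0.90     0.00]
  [   0.00    -0.35     0.60]
d = (I − A) x:
  d_1 = (+0.70)·800 + (-0.30)·950 + (-0.05)·850 = 232.5
  d_2 = (-0.45)·800 + (+0.90)·950 + (+0.00)·850 = 495.0
  d_3 = (+0.00)·800 + (-0.35)·950 + (+0.60)·850 = 177.5

d_3 = 177.5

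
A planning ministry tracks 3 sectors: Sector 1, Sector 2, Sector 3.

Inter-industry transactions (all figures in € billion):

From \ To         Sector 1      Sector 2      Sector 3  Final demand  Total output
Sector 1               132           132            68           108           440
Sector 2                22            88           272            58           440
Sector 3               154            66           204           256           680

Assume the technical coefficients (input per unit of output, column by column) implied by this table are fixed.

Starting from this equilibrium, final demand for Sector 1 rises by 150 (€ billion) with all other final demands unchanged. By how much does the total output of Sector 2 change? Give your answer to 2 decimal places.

Technical coefficients a_ij = z_ij / X_j:
  a_11 = 132/440 = 0.30, a_21 = 22/440 = 0.05, a_31 = 154/440 = 0.35
  a_12 = 132/440 = 0.30, a_22 = 88/440 = 0.20, a_32 = 66/440 = 0.15
  a_13 = 68/680 = 0.10, a_23 = 272/680 = 0.40, a_33 = 204/680 = 0.30
I − A =
  [   0.70    -0.30    -0.10]
  [  -0.05     0.80    -0.40]
  [  -0.35    -0.15     0.70]
Cofactors of I−A, C_ij = (−1)^(i+j)·(minor ij) (rows/columns in the sector order above):
  C_11 = (0.80)(0.70) − (-0.40)(-0.15) = 0.5000
  C_12 = −[(-0.05)(0.70) − (-0.40)(-0.35)] = 0.1750
  C_13 = (-0.05)(-0.15) − (0.80)(-0.35) = 0.2875
  C_21 = −[(-0.30)(0.70) − (-0.10)(-0.15)] = 0.2250
  C_22 = (0.70)(0.70) − (-0.10)(-0.35) = 0.4550
  C_23 = −[(0.70)(-0.15) − (-0.30)(-0.35)] = 0.2100
  C_31 = (-0.30)(-0.40) − (-0.10)(0.80) = 0.2000
  C_32 = −[(0.70)(-0.40) − (-0.10)(-0.05)] = 0.2850
  C_33 = (0.70)(0.80) − (-0.30)(-0.05) = 0.5450
det(I−A) = Σ_j (I−A)_1j·C_1j = (0.70)(0.5000) + (-0.30)(0.1750) + (-0.10)(0.2875) = 0.26875
adj(I−A) = Cᵀ =
  [ 0.5000   0.2250   0.2000]
  [ 0.1750   0.4550   0.2850]
  [ 0.2875   0.2100   0.5450]
(I − A)⁻¹ = adj(I−A) / det(I−A) ≈
  [   1.8605     0.8372     0.7442]
  [   0.6512     1.6930     1.0605]
  [   1.0698     0.7814     2.0279]
Δx = (I − A)⁻¹ Δd with Δd having +150 in the Sector 1 component and 0 elsewhere.
So Δx_2 = L_21 · (+150), where L_21 = adj(I−A)_21 / det(I−A) = 0.1750 / 0.26875.
Δx_2 = 0.1750 × (+150) / 0.26875 = 26.25 / 0.26875 ≈ 97.67.

Δx_2 = 97.67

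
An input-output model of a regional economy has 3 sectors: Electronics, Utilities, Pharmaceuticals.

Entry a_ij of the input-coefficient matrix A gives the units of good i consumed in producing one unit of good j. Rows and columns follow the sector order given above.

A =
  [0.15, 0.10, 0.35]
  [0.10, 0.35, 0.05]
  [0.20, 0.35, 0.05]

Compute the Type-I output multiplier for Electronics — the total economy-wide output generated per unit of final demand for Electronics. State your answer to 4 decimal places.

m_1 = 1.9694

I − A =
  [   0.85    -0.10    -0.35]
  [  -0.10     0.65    -0.05]
  [  -0.20    -0.35     0.95]
Cofactors of I−A, C_ij = (−1)^(i+j)·(minor ij) (rows/columns in the sector order above):
  C_11 = (0.65)(0.95) − (-0.05)(-0.35) = 0.6000
  C_12 = −[(-0.10)(0.95) − (-0.05)(-0.20)] = 0.1050
  C_13 = (-0.10)(-0.35) − (0.65)(-0.20) = 0.1650
  C_21 = −[(-0.10)(0.95) − (-0.35)(-0.35)] = 0.2175
  C_22 = (0.85)(0.95) − (-0.35)(-0.20) = 0.7375
  C_23 = −[(0.85)(-0.35) − (-0.10)(-0.20)] = 0.3175
  C_31 = (-0.10)(-0.05) − (-0.35)(0.65) = 0.2325
  C_32 = −[(0.85)(-0.05) − (-0.35)(-0.10)] = 0.0775
  C_33 = (0.85)(0.65) − (-0.10)(-0.10) = 0.5425
det(I−A) = Σ_j (I−A)_1j·C_1j = (0.85)(0.6000) + (-0.10)(0.1050) + (-0.35)(0.1650) = 0.44175
adj(I−A) = Cᵀ =
  [ 0.6000   0.2175   0.2325]
  [ 0.1050   0.7375   0.0775]
  [ 0.1650   0.3175   0.5425]
(I − A)⁻¹ = adj(I−A) / det(I−A) ≈
  [   1.35823     0.49236     0.52632]
  [   0.23769     1.66950     0.17544]
  [   0.37351     0.71873     1.22807]
The output multiplier for sector j is the column-j sum of the Leontief inverse (I − A)⁻¹ = adj(I−A) / det(I−A).
Column 1 of adj(I−A): (0.6000, 0.1050, 0.1650); det(I−A) = 0.44175.
m_1 = (0.6000 + 0.1050 + 0.1650) / 0.44175 = 0.87 / 0.44175 ≈ 1.9694.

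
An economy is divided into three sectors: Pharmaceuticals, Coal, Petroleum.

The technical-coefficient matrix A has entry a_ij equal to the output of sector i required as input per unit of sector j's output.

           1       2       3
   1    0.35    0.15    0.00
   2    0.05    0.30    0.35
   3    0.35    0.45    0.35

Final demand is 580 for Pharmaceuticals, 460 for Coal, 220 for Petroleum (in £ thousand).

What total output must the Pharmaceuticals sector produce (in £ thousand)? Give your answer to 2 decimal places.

x_1 = 1345.78

I − A =
  [   0.65    -0.15     0.00]
  [  -0.05     0.70    -0.35]
  [  -0.35    -0.45     0.65]
Cofactors of I−A, C_ij = (−1)^(i+j)·(minor ij) (rows/columns in the sector order above):
  C_11 = (0.70)(0.65) − (-0.35)(-0.45) = 0.2975
  C_12 = −[(-0.05)(0.65) − (-0.35)(-0.35)] = 0.1550
  C_13 = (-0.05)(-0.45) − (0.70)(-0.35) = 0.2675
  C_21 = −[(-0.15)(0.65) − (0.00)(-0.45)] = 0.0975
  C_22 = (0.65)(0.65) − (0.00)(-0.35) = 0.4225
  C_23 = −[(0.65)(-0.45) − (-0.15)(-0.35)] = 0.3450
  C_31 = (-0.15)(-0.35) − (0.00)(0.70) = 0.0525
  C_32 = −[(0.65)(-0.35) − (0.00)(-0.05)] = 0.2275
  C_33 = (0.65)(0.70) − (-0.15)(-0.05) = 0.4475
det(I−A) = Σ_j (I−A)_1j·C_1j = (0.65)(0.2975) + (-0.15)(0.1550) + (0.00)(0.2675) = 0.170125
adj(I−A) = Cᵀ =
  [ 0.2975   0.0975   0.0525]
  [ 0.1550   0.4225   0.2275]
  [ 0.2675   0.3450   0.4475]
(I − A)⁻¹ = adj(I−A) / det(I−A) ≈
  [   1.7487     0.5731     0.3086]
  [   0.9111     2.4835     1.3373]
  [   1.5724     2.0279     2.6304]
x = (I − A)⁻¹ d = adj(I−A)·d / det(I−A), with det(I−A) = 0.170125:
  x_1 = (0.2975·580 + 0.0975·460 + 0.0525·220) / 0.170125 = 228.95 / 0.170125 ≈ 1345.78
  x_2 = (0.1550·580 + 0.4225·460 + 0.2275·220) / 0.170125 = 334.30 / 0.170125 ≈ 1965.03
  x_3 = (0.2675·580 + 0.3450·460 + 0.4475·220) / 0.170125 = 412.30 / 0.170125 ≈ 2423.51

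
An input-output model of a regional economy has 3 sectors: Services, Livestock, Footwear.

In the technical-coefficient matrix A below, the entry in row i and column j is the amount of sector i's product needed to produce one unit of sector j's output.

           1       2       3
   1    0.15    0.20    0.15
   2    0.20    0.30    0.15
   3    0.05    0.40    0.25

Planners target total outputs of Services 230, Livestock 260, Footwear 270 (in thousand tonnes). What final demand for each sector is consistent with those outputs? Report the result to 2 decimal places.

I − A =
  [   0.85    -0.20    -0.15]
  [  -0.20     0.70    -0.15]
  [  -0.05    -0.40     0.75]
d = (I − A) x:
  d_1 = (+0.85)·230 + (-0.20)·260 + (-0.15)·270 = 103.00
  d_2 = (-0.20)·230 + (+0.70)·260 + (-0.15)·270 = 95.50
  d_3 = (-0.05)·230 + (-0.40)·260 + (+0.75)·270 = 87.00

d_1 = 103.00, d_2 = 95.50, d_3 = 87.00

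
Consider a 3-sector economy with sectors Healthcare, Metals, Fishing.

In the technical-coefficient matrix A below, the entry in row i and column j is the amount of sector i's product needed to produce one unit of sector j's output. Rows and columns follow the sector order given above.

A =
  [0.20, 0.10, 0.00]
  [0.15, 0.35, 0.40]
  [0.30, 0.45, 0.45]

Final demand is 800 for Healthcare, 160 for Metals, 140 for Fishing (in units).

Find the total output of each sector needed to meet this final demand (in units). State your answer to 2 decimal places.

x_1 = 1284.60, x_2 = 2276.80, x_3 = 2818.07

I − A =
  [   0.80    -0.10     0.00]
  [  -0.15     0.65    -0.40]
  [  -0.30    -0.45     0.55]
Cofactors of I−A, C_ij = (−1)^(i+j)·(minor ij) (rows/columns in the sector order above):
  C_11 = (0.65)(0.55) − (-0.40)(-0.45) = 0.1775
  C_12 = −[(-0.15)(0.55) − (-0.40)(-0.30)] = 0.2025
  C_13 = (-0.15)(-0.45) − (0.65)(-0.30) = 0.2625
  C_21 = −[(-0.10)(0.55) − (0.00)(-0.45)] = 0.0550
  C_22 = (0.80)(0.55) − (0.00)(-0.30) = 0.4400
  C_23 = −[(0.80)(-0.45) − (-0.10)(-0.30)] = 0.3900
  C_31 = (-0.10)(-0.40) − (0.00)(0.65) = 0.0400
  C_32 = −[(0.80)(-0.40) − (0.00)(-0.15)] = 0.3200
  C_33 = (0.80)(0.65) − (-0.10)(-0.15) = 0.5050
det(I−A) = Σ_j (I−A)_1j·C_1j = (0.80)(0.1775) + (-0.10)(0.2025) + (0.00)(0.2625) = 0.12175
adj(I−A) = Cᵀ =
  [ 0.1775   0.0550   0.0400]
  [ 0.2025   0.4400   0.3200]
  [ 0.2625   0.3900   0.5050]
(I − A)⁻¹ = adj(I−A) / det(I−A) ≈
  [   1.4579     0.4517     0.3285]
  [   1.6632     3.6140     2.6283]
  [   2.1561     3.2033     4.1478]
x = (I − A)⁻¹ d = adj(I−A)·d / det(I−A), with det(I−A) = 0.12175:
  x_1 = (0.1775·800 + 0.0550·160 + 0.0400·140) / 0.12175 = 156.40 / 0.12175 ≈ 1284.60
  x_2 = (0.2025·800 + 0.4400·160 + 0.3200·140) / 0.12175 = 277.20 / 0.12175 ≈ 2276.80
  x_3 = (0.2625·800 + 0.3900·160 + 0.5050·140) / 0.12175 = 343.10 / 0.12175 ≈ 2818.07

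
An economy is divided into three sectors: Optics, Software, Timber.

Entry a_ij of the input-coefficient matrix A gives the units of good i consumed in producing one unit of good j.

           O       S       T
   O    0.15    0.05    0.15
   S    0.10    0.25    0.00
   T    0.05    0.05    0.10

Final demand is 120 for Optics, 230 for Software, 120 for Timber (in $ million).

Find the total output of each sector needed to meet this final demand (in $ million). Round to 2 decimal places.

I − A =
  [   0.85    -0.05    -0.15]
  [  -0.10     0.75     0.00]
  [  -0.05    -0.05     0.90]
Cofactors of I−A, C_ij = (−1)^(i+j)·(minor ij) (rows/columns in the sector order above):
  C_11 = (0.75)(0.90) − (0.00)(-0.05) = 0.6750
  C_12 = −[(-0.10)(0.90) − (0.00)(-0.05)] = 0.0900
  C_13 = (-0.10)(-0.05) − (0.75)(-0.05) = 0.0425
  C_21 = −[(-0.05)(0.90) − (-0.15)(-0.05)] = 0.0525
  C_22 = (0.85)(0.90) − (-0.15)(-0.05) = 0.7575
  C_23 = −[(0.85)(-0.05) − (-0.05)(-0.05)] = 0.0450
  C_31 = (-0.05)(0.00) − (-0.15)(0.75) = 0.1125
  C_32 = −[(0.85)(0.00) − (-0.15)(-0.10)] = 0.0150
  C_33 = (0.85)(0.75) − (-0.05)(-0.10) = 0.6325
det(I−A) = Σ_j (I−A)_1j·C_1j = (0.85)(0.6750) + (-0.05)(0.0900) + (-0.15)(0.0425) = 0.562875
adj(I−A) = Cᵀ =
  [ 0.6750   0.0525   0.1125]
  [ 0.0900   0.7575   0.0150]
  [ 0.0425   0.0450   0.6325]
(I − A)⁻¹ = adj(I−A) / det(I−A) ≈
  [   1.1992     0.0933     0.1999]
  [   0.1599     1.3458     0.0266]
  [   0.0755     0.0799     1.1237]
x = (I − A)⁻¹ d = adj(I−A)·d / det(I−A), with det(I−A) = 0.562875:
  x_O = (0.6750·120 + 0.0525·230 + 0.1125·120) / 0.562875 = 106.575 / 0.562875 ≈ 189.34
  x_S = (0.0900·120 + 0.7575·230 + 0.0150·120) / 0.562875 = 186.825 / 0.562875 ≈ 331.91
  x_T = (0.0425·120 + 0.0450·230 + 0.6325·120) / 0.562875 = 91.35 / 0.562875 ≈ 162.29

x_O = 189.34, x_S = 331.91, x_T = 162.29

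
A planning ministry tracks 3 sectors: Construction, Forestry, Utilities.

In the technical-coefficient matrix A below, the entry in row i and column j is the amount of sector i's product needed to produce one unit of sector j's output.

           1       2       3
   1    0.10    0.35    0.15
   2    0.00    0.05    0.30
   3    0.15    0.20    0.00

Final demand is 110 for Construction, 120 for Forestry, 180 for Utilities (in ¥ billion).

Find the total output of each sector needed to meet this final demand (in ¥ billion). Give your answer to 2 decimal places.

I − A =
  [   0.90    -0.35    -0.15]
  [   0.00     0.95    -0.30]
  [  -0.15    -0.20     1.00]
Cofactors of I−A, C_ij = (−1)^(i+j)·(minor ij) (rows/columns in the sector order above):
  C_11 = (0.95)(1.00) − (-0.30)(-0.20) = 0.8900
  C_12 = −[(0.00)(1.00) − (-0.30)(-0.15)] = 0.0450
  C_13 = (0.00)(-0.20) − (0.95)(-0.15) = 0.1425
  C_21 = −[(-0.35)(1.00) − (-0.15)(-0.20)] = 0.3800
  C_22 = (0.90)(1.00) − (-0.15)(-0.15) = 0.8775
  C_23 = −[(0.90)(-0.20) − (-0.35)(-0.15)] = 0.2325
  C_31 = (-0.35)(-0.30) − (-0.15)(0.95) = 0.2475
  C_32 = −[(0.90)(-0.30) − (-0.15)(0.00)] = 0.2700
  C_33 = (0.90)(0.95) − (-0.35)(0.00) = 0.8550
det(I−A) = Σ_j (I−A)_1j·C_1j = (0.90)(0.8900) + (-0.35)(0.0450) + (-0.15)(0.1425) = 0.763875
adj(I−A) = Cᵀ =
  [ 0.8900   0.3800   0.2475]
  [ 0.0450   0.8775   0.2700]
  [ 0.1425   0.2325   0.8550]
(I − A)⁻¹ = adj(I−A) / det(I−A) ≈
  [   1.1651     0.4975     0.3240]
  [   0.0589     1.1487     0.3535]
  [   0.1865     0.3044     1.1193]
x = (I − A)⁻¹ d = adj(I−A)·d / det(I−A), with det(I−A) = 0.763875:
  x_1 = (0.8900·110 + 0.3800·120 + 0.2475·180) / 0.763875 = 188.05 / 0.763875 ≈ 246.18
  x_2 = (0.0450·110 + 0.8775·120 + 0.2700·180) / 0.763875 = 158.85 / 0.763875 ≈ 207.95
  x_3 = (0.1425·110 + 0.2325·120 + 0.8550·180) / 0.763875 = 197.475 / 0.763875 ≈ 258.52

x_1 = 246.18, x_2 = 207.95, x_3 = 258.52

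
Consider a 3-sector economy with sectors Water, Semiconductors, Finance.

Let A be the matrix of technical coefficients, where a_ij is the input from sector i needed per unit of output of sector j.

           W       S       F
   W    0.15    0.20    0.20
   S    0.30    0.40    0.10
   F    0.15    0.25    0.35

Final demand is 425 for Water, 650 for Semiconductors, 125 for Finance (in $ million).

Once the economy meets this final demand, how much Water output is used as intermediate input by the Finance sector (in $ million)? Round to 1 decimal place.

I − A =
  [   0.85    -0.20    -0.20]
  [  -0.30     0.60    -0.10]
  [  -0.15    -0.25     0.65]
Cofactors of I−A, C_ij = (−1)^(i+j)·(minor ij) (rows/columns in the sector order above):
  C_11 = (0.60)(0.65) − (-0.10)(-0.25) = 0.3650
  C_12 = −[(-0.30)(0.65) − (-0.10)(-0.15)] = 0.2100
  C_13 = (-0.30)(-0.25) − (0.60)(-0.15) = 0.1650
  C_21 = −[(-0.20)(0.65) − (-0.20)(-0.25)] = 0.1800
  C_22 = (0.85)(0.65) − (-0.20)(-0.15) = 0.5225
  C_23 = −[(0.85)(-0.25) − (-0.20)(-0.15)] = 0.2425
  C_31 = (-0.20)(-0.10) − (-0.20)(0.60) = 0.1400
  C_32 = −[(0.85)(-0.10) − (-0.20)(-0.30)] = 0.1450
  C_33 = (0.85)(0.60) − (-0.20)(-0.30) = 0.4500
det(I−A) = Σ_j (I−A)_1j·C_1j = (0.85)(0.3650) + (-0.20)(0.2100) + (-0.20)(0.1650) = 0.23525
adj(I−A) = Cᵀ =
  [ 0.3650   0.1800   0.1400]
  [ 0.2100   0.5225   0.1450]
  [ 0.1650   0.2425   0.4500]
(I − A)⁻¹ = adj(I−A) / det(I−A) ≈
  [   1.5515     0.7651     0.5951]
  [   0.8927     2.2210     0.6164]
  [   0.7014     1.0308     1.9129]
First solve x = (I − A)⁻¹ d = adj(I−A)·d / det(I−A); in particular x_F = (0.1650·425 + 0.2425·650 + 0.4500·125) / 0.23525 = 284.00 / 0.23525 ≈ 1207.226.
Intermediate flow from W to F: z_WF = a_WF · x_F = 0.20 × 284.00 / 0.23525 = 56.80 / 0.23525 ≈ 241.4.

z_WF = 241.4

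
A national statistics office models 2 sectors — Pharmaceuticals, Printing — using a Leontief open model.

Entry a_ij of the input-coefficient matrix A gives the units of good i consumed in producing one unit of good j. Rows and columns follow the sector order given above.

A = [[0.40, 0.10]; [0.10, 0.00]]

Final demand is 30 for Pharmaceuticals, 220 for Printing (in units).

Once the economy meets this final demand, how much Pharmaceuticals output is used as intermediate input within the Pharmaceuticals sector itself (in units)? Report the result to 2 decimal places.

I − A =
  [   0.60    -0.10]
  [  -0.10     1.00]
det(I−A) = (0.60)(1.00) − (-0.10)(-0.10) = 0.5900
adj(I−A) = [[1.00, 0.10], [0.10, 0.60]]
(I − A)⁻¹ = adj(I−A) / det(I−A) ≈
  [   1.6949     0.1695]
  [   0.1695     1.0169]
First solve x = (I − A)⁻¹ d = adj(I−A)·d / det(I−A); in particular x_1 = (1.00·30 + 0.10·220) / 0.5900 = 52.00 / 0.5900 ≈ 88.1356.
Intermediate flow from 1 to 1: z_11 = a_11 · x_1 = 0.40 × 52.00 / 0.5900 = 20.80 / 0.5900 ≈ 35.25.

z_11 = 35.25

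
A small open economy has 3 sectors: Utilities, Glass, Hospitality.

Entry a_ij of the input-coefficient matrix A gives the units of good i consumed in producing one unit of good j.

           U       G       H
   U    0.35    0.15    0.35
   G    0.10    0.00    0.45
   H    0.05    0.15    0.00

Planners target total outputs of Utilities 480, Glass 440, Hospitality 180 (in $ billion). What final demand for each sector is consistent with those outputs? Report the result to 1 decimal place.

I − A =
  [   0.65    -0.15    -0.35]
  [  -0.10     1.00    -0.45]
  [  -0.05    -0.15     1.00]
d = (I − A) x:
  d_U = (+0.65)·480 + (-0.15)·440 + (-0.35)·180 = 183.0
  d_G = (-0.10)·480 + (+1.00)·440 + (-0.45)·180 = 311.0
  d_H = (-0.05)·480 + (-0.15)·440 + (+1.00)·180 = 90.0

d_U = 183.0, d_G = 311.0, d_H = 90.0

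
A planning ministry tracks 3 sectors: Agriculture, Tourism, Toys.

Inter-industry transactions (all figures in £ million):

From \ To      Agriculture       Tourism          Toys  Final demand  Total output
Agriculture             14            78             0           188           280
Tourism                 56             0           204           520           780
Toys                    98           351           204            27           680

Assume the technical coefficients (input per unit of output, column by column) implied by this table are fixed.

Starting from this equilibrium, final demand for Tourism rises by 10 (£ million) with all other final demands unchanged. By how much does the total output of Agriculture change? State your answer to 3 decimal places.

Δx_1 = 1.367

Technical coefficients a_ij = z_ij / X_j:
  a_11 = 14/280 = 0.05, a_21 = 56/280 = 0.20, a_31 = 98/280 = 0.35
  a_12 = 78/780 = 0.10, a_22 = 0/780 = 0.00, a_32 = 351/780 = 0.45
  a_13 = 0/680 = 0.00, a_23 = 204/680 = 0.30, a_33 = 204/680 = 0.30
I − A =
  [   0.95    -0.10     0.00]
  [  -0.20     1.00    -0.30]
  [  -0.35    -0.45     0.70]
Cofactors of I−A, C_ij = (−1)^(i+j)·(minor ij) (rows/columns in the sector order above):
  C_11 = (1.00)(0.70) − (-0.30)(-0.45) = 0.5650
  C_12 = −[(-0.20)(0.70) − (-0.30)(-0.35)] = 0.2450
  C_13 = (-0.20)(-0.45) − (1.00)(-0.35) = 0.4400
  C_21 = −[(-0.10)(0.70) − (0.00)(-0.45)] = 0.0700
  C_22 = (0.95)(0.70) − (0.00)(-0.35) = 0.6650
  C_23 = −[(0.95)(-0.45) − (-0.10)(-0.35)] = 0.4625
  C_31 = (-0.10)(-0.30) − (0.00)(1.00) = 0.0300
  C_32 = −[(0.95)(-0.30) − (0.00)(-0.20)] = 0.2850
  C_33 = (0.95)(1.00) − (-0.10)(-0.20) = 0.9300
det(I−A) = Σ_j (I−A)_1j·C_1j = (0.95)(0.5650) + (-0.10)(0.2450) + (0.00)(0.4400) = 0.51225
adj(I−A) = Cᵀ =
  [ 0.5650   0.0700   0.0300]
  [ 0.2450   0.6650   0.2850]
  [ 0.4400   0.4625   0.9300]
(I − A)⁻¹ = adj(I−A) / det(I−A) ≈
  [   1.1030     0.1367     0.0586]
  [   0.4783     1.2982     0.5564]
  [   0.8590     0.9029     1.8155]
Δx = (I − A)⁻¹ Δd with Δd having +10 in the Tourism component and 0 elsewhere.
So Δx_1 = L_12 · (+10), where L_12 = adj(I−A)_12 / det(I−A) = 0.0700 / 0.51225.
Δx_1 = 0.0700 × (+10) / 0.51225 = 0.70 / 0.51225 ≈ 1.367.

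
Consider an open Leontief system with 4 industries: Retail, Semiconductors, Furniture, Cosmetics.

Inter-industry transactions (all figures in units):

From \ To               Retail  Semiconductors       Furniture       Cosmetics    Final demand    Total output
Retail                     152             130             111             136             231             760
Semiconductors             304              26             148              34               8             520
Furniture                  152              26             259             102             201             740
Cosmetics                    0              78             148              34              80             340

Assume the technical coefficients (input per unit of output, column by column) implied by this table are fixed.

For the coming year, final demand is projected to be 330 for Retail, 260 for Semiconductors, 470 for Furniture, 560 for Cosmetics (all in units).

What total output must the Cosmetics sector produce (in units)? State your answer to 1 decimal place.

x_C = 1380.8

Technical coefficients a_ij = z_ij / X_j:
  a_RR = 152/760 = 0.20, a_SR = 304/760 = 0.40, a_FR = 152/760 = 0.20, a_CR = 0/760 = 0.00
  a_RS = 130/520 = 0.25, a_SS = 26/520 = 0.05, a_FS = 26/520 = 0.05, a_CS = 78/520 = 0.15
  a_RF = 111/740 = 0.15, a_SF = 148/740 = 0.20, a_FF = 259/740 = 0.35, a_CF = 148/740 = 0.20
  a_RC = 136/340 = 0.40, a_SC = 34/340 = 0.10, a_FC = 102/340 = 0.30, a_CC = 34/340 = 0.10
I − A =
  [   0.80    -0.25    -0.15    -0.40]
  [  -0.40     0.95    -0.20    -0.10]
  [  -0.20    -0.05     0.65    -0.30]
  [   0.00    -0.15    -0.20     0.90]
Compute the cofactors C_ij = (−1)^(i+j)·(3×3 minor ij) of I−A; the adjugate is their transpose:
adj(I−A) = Cᵀ =
  [ 0.47000   0.18775   0.26400   0.31775]
  [ 0.25000   0.37700   0.24600   0.23500]
  [ 0.20400   0.12900   0.55800   0.29100]
  [ 0.08700   0.09150   0.16500   0.37950]
det(I−A) = Σ_j (I−A)_1j·C_1j = (0.80)(0.47000) + (-0.25)(0.25000) + (-0.15)(0.20400) + (-0.40)(0.08700) = 0.2481
(I − A)⁻¹ = adj(I−A) / det(I−A) ≈
  [   1.8944     0.7568     1.0641     1.2807]
  [   1.0077     1.5195     0.9915     0.9472]
  [   0.8222     0.5200     2.2491     1.1729]
  [   0.3507     0.3688     0.6651     1.5296]
x = (I − A)⁻¹ d = adj(I−A)·d / det(I−A), with det(I−A) = 0.2481:
  x_R = (0.47000·330 + 0.18775·260 + 0.26400·470 + 0.31775·560) / 0.2481 = 505.935 / 0.2481 ≈ 2039.2
  x_S = (0.25000·330 + 0.37700·260 + 0.24600·470 + 0.23500·560) / 0.2481 = 427.74 / 0.2481 ≈ 1724.1
  x_F = (0.20400·330 + 0.12900·260 + 0.55800·470 + 0.29100·560) / 0.2481 = 526.08 / 0.2481 ≈ 2120.4
  x_C = (0.08700·330 + 0.09150·260 + 0.16500·470 + 0.37950·560) / 0.2481 = 342.57 / 0.2481 ≈ 1380.8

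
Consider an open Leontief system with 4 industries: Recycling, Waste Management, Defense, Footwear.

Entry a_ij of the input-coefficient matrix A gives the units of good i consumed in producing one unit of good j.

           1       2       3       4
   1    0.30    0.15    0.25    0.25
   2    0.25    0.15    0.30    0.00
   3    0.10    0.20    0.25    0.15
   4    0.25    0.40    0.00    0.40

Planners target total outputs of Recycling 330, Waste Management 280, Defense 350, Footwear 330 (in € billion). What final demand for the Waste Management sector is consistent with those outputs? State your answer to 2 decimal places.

d_2 = 50.50

I − A =
  [   0.70    -0.15    -0.25    -0.25]
  [  -0.25     0.85    -0.30     0.00]
  [  -0.10    -0.20     0.75    -0.15]
  [  -0.25    -0.40     0.00     0.60]
d = (I − A) x:
  d_1 = (+0.70)·330 + (-0.15)·280 + (-0.25)·350 + (-0.25)·330 = 19.00
  d_2 = (-0.25)·330 + (+0.85)·280 + (-0.30)·350 + (+0.00)·330 = 50.50
  d_3 = (-0.10)·330 + (-0.20)·280 + (+0.75)·350 + (-0.15)·330 = 124.00
  d_4 = (-0.25)·330 + (-0.40)·280 + (+0.00)·350 + (+0.60)·330 = 3.50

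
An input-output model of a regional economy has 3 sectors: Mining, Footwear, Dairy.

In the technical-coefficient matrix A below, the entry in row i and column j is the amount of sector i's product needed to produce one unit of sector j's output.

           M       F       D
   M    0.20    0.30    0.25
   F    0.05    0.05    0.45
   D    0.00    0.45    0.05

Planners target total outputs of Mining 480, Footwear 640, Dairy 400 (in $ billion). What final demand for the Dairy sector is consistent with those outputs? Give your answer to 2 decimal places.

I − A =
  [   0.80    -0.30    -0.25]
  [  -0.05     0.95    -0.45]
  [   0.00    -0.45     0.95]
d = (I − A) x:
  d_M = (+0.80)·480 + (-0.30)·640 + (-0.25)·400 = 92.00
  d_F = (-0.05)·480 + (+0.95)·640 + (-0.45)·400 = 404.00
  d_D = (+0.00)·480 + (-0.45)·640 + (+0.95)·400 = 92.00

d_D = 92.00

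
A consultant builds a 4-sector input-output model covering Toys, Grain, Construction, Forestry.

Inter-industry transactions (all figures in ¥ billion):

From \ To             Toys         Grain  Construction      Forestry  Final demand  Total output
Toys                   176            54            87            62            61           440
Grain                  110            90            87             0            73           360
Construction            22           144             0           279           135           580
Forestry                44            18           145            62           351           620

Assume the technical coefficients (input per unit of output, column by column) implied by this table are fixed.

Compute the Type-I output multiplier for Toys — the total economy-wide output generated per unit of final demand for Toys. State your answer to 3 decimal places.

Technical coefficients a_ij = z_ij / X_j:
  a_TT = 176/440 = 0.40, a_GT = 110/440 = 0.25, a_CT = 22/440 = 0.05, a_FT = 44/440 = 0.10
  a_TG = 54/360 = 0.15, a_GG = 90/360 = 0.25, a_CG = 144/360 = 0.40, a_FG = 18/360 = 0.05
  a_TC = 87/580 = 0.15, a_GC = 87/580 = 0.15, a_CC = 0/580 = 0.00, a_FC = 145/580 = 0.25
  a_TF = 62/620 = 0.10, a_GF = 0/620 = 0.00, a_CF = 279/620 = 0.45, a_FF = 62/620 = 0.10
I − A =
  [   0.60    -0.15    -0.15    -0.10]
  [  -0.25     0.75    -0.15     0.00]
  [  -0.05    -0.40     1.00    -0.45]
  [  -0.10    -0.05    -0.25     0.90]
Compute the cofactors C_ij = (−1)^(i+j)·(3×3 minor ij) of I−A; the adjugate is their transpose:
adj(I−A) = Cᵀ =
  [ 0.533250   0.190500   0.141000   0.129750]
  [ 0.210375   0.447750   0.119500   0.083125]
  [ 0.163125   0.239250   0.362500   0.199375]
  [ 0.116250   0.112500   0.123000   0.354750]
det(I−A) = Σ_j (I−A)_1j·C_1j = (0.60)(0.533250) + (-0.15)(0.210375) + (-0.15)(0.163125) + (-0.10)(0.116250) = 0.2523
(I − A)⁻¹ = adj(I−A) / det(I−A) ≈
  [   2.1136     0.7551     0.5589     0.5143]
  [   0.8338     1.7747     0.4736     0.3295]
  [   0.6466     0.9483     1.4368     0.7902]
  [   0.4608     0.4459     0.4875     1.4061]
The output multiplier for sector j is the column-j sum of the Leontief inverse (I − A)⁻¹ = adj(I−A) / det(I−A).
Column T of adj(I−A): (0.533250, 0.210375, 0.163125, 0.116250); det(I−A) = 0.2523.
m_T = (0.533250 + 0.210375 + 0.163125 + 0.116250) / 0.2523 = 1.023 / 0.2523 ≈ 4.055.

m_T = 4.055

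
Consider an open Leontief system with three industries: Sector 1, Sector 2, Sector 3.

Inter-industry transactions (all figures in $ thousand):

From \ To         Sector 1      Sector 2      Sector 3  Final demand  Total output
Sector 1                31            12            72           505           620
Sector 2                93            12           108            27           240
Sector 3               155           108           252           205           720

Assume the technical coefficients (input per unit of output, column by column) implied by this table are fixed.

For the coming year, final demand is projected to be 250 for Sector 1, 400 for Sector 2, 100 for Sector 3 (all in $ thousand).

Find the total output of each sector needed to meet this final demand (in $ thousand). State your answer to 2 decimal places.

x_1 = 368.37, x_2 = 590.42, x_3 = 704.28

Technical coefficients a_ij = z_ij / X_j:
  a_11 = 31/620 = 0.05, a_21 = 93/620 = 0.15, a_31 = 155/620 = 0.25
  a_12 = 12/240 = 0.05, a_22 = 12/240 = 0.05, a_32 = 108/240 = 0.45
  a_13 = 72/720 = 0.10, a_23 = 108/720 = 0.15, a_33 = 252/720 = 0.35
I − A =
  [   0.95    -0.05    -0.10]
  [  -0.15     0.95    -0.15]
  [  -0.25    -0.45     0.65]
Cofactors of I−A, C_ij = (−1)^(i+j)·(minor ij) (rows/columns in the sector order above):
  C_11 = (0.95)(0.65) − (-0.15)(-0.45) = 0.5500
  C_12 = −[(-0.15)(0.65) − (-0.15)(-0.25)] = 0.1350
  C_13 = (-0.15)(-0.45) − (0.95)(-0.25) = 0.3050
  C_21 = −[(-0.05)(0.65) − (-0.10)(-0.45)] = 0.0775
  C_22 = (0.95)(0.65) − (-0.10)(-0.25) = 0.5925
  C_23 = −[(0.95)(-0.45) − (-0.05)(-0.25)] = 0.4400
  C_31 = (-0.05)(-0.15) − (-0.10)(0.95) = 0.1025
  C_32 = −[(0.95)(-0.15) − (-0.10)(-0.15)] = 0.1575
  C_33 = (0.95)(0.95) − (-0.05)(-0.15) = 0.8950
det(I−A) = Σ_j (I−A)_1j·C_1j = (0.95)(0.5500) + (-0.05)(0.1350) + (-0.10)(0.3050) = 0.48525
adj(I−A) = Cᵀ =
  [ 0.5500   0.0775   0.1025]
  [ 0.1350   0.5925   0.1575]
  [ 0.3050   0.4400   0.8950]
(I − A)⁻¹ = adj(I−A) / det(I−A) ≈
  [   1.1334     0.1597     0.2112]
  [   0.2782     1.2210     0.3246]
  [   0.6285     0.9067     1.8444]
x = (I − A)⁻¹ d = adj(I−A)·d / det(I−A), with det(I−A) = 0.48525:
  x_1 = (0.5500·250 + 0.0775·400 + 0.1025·100) / 0.48525 = 178.75 / 0.48525 ≈ 368.37
  x_2 = (0.1350·250 + 0.5925·400 + 0.1575·100) / 0.48525 = 286.50 / 0.48525 ≈ 590.42
  x_3 = (0.3050·250 + 0.4400·400 + 0.8950·100) / 0.48525 = 341.75 / 0.48525 ≈ 704.28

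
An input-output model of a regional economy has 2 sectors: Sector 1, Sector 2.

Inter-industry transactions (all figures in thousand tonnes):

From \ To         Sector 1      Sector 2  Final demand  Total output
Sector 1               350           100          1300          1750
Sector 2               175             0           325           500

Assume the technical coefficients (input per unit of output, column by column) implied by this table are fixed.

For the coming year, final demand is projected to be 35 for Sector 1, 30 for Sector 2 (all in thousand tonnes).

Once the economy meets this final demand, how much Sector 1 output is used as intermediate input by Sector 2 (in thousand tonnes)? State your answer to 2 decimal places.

z_12 = 7.05

Technical coefficients a_ij = z_ij / X_j:
  a_11 = 350/1750 = 0.20, a_21 = 175/1750 = 0.10
  a_12 = 100/500 = 0.20, a_22 = 0/500 = 0.00
I − A =
  [   0.80    -0.20]
  [  -0.10     1.00]
det(I−A) = (0.80)(1.00) − (-0.20)(-0.10) = 0.7800
adj(I−A) = [[1.00, 0.20], [0.10, 0.80]]
(I − A)⁻¹ = adj(I−A) / det(I−A) ≈
  [   1.2821     0.2564]
  [   0.1282     1.0256]
First solve x = (I − A)⁻¹ d = adj(I−A)·d / det(I−A); in particular x_2 = (0.10·35 + 0.80·30) / 0.7800 = 27.50 / 0.7800 ≈ 35.2564.
Intermediate flow from 1 to 2: z_12 = a_12 · x_2 = 0.20 × 27.50 / 0.7800 = 5.50 / 0.7800 ≈ 7.05.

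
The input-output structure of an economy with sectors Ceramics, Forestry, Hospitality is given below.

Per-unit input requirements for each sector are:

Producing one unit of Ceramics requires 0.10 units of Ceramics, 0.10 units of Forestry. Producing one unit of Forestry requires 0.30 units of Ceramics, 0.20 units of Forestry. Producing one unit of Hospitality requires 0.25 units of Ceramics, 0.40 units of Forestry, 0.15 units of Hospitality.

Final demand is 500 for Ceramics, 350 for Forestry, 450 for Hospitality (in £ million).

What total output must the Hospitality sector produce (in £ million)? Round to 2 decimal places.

x_H = 529.41

I − A =
  [   0.90    -0.30    -0.25]
  [  -0.10     0.80    -0.40]
  [   0.00     0.00     0.85]
Cofactors of I−A, C_ij = (−1)^(i+j)·(minor ij) (rows/columns in the sector order above):
  C_11 = (0.80)(0.85) − (-0.40)(0.00) = 0.6800
  C_12 = −[(-0.10)(0.85) − (-0.40)(0.00)] = 0.0850
  C_13 = (-0.10)(0.00) − (0.80)(0.00) = 0.0000
  C_21 = −[(-0.30)(0.85) − (-0.25)(0.00)] = 0.2550
  C_22 = (0.90)(0.85) − (-0.25)(0.00) = 0.7650
  C_23 = −[(0.90)(0.00) − (-0.30)(0.00)] = 0.0000
  C_31 = (-0.30)(-0.40) − (-0.25)(0.80) = 0.3200
  C_32 = −[(0.90)(-0.40) − (-0.25)(-0.10)] = 0.3850
  C_33 = (0.90)(0.80) − (-0.30)(-0.10) = 0.6900
det(I−A) = Σ_j (I−A)_1j·C_1j = (0.90)(0.6800) + (-0.30)(0.0850) + (-0.25)(0.0000) = 0.5865
adj(I−A) = Cᵀ =
  [ 0.6800   0.2550   0.3200]
  [ 0.0850   0.7650   0.3850]
  [ 0.0000   0.0000   0.6900]
(I − A)⁻¹ = adj(I−A) / det(I−A) ≈
  [   1.1594     0.4348     0.5456]
  [   0.1449     1.3043     0.6564]
  [   0.0000     0.0000     1.1765]
x = (I − A)⁻¹ d = adj(I−A)·d / det(I−A), with det(I−A) = 0.5865:
  x_C = (0.6800·500 + 0.2550·350 + 0.3200·450) / 0.5865 = 573.25 / 0.5865 ≈ 977.41
  x_F = (0.0850·500 + 0.7650·350 + 0.3850·450) / 0.5865 = 483.50 / 0.5865 ≈ 824.38
  x_H = (0.0000·500 + 0.0000·350 + 0.6900·450) / 0.5865 = 310.50 / 0.5865 ≈ 529.41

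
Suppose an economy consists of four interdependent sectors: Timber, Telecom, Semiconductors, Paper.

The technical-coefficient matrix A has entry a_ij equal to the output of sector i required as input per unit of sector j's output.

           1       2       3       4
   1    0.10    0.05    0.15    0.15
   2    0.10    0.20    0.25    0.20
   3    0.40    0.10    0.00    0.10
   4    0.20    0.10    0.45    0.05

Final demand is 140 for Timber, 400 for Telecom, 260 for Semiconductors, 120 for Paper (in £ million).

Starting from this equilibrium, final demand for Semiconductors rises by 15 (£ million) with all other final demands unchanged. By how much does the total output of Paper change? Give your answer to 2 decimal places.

I − A =
  [   0.90    -0.05    -0.15    -0.15]
  [  -0.10     0.80    -0.25    -0.20]
  [  -0.40    -0.10     1.00    -0.10]
  [  -0.20    -0.10    -0.45     0.95]
Compute the cofactors C_ij = (−1)^(i+j)·(3×3 minor ij) of I−A; the adjugate is their transpose:
adj(I−A) = Cᵀ =
  [ 0.668750   0.082750   0.185125   0.142500]
  [ 0.266500   0.697500   0.314250   0.222000]
  [ 0.326500   0.117500   0.633750   0.143000]
  [ 0.323500   0.146500   0.372250   0.638000]
det(I−A) = Σ_j (I−A)_1j·C_1j = (0.90)(0.668750) + (-0.05)(0.266500) + (-0.15)(0.326500) + (-0.15)(0.323500) = 0.49105
(I − A)⁻¹ = adj(I−A) / det(I−A) ≈
  [   1.3619     0.1685     0.3770     0.2902]
  [   0.5427     1.4204     0.6400     0.4521]
  [   0.6649     0.2393     1.2906     0.2912]
  [   0.6588     0.2983     0.7581     1.2993]
Δx = (I − A)⁻¹ Δd with Δd having +15 in the Semiconductors component and 0 elsewhere.
So Δx_4 = L_43 · (+15), where L_43 = adj(I−A)_43 / det(I−A) = 0.372250 / 0.49105.
Δx_4 = 0.372250 × (+15) / 0.49105 = 5.58375 / 0.49105 ≈ 11.37.

Δx_4 = 11.37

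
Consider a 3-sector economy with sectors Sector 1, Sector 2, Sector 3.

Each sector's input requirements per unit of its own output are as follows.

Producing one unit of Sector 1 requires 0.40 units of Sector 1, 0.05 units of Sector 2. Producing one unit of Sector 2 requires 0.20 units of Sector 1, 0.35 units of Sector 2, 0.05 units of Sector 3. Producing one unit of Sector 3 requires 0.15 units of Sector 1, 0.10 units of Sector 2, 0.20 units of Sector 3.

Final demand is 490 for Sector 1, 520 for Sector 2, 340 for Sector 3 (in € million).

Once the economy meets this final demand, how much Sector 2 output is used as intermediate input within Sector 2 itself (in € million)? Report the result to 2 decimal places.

z_22 = 340.13

I − A =
  [   0.60    -0.20    -0.15]
  [  -0.05     0.65    -0.10]
  [   0.00    -0.05     0.80]
Cofactors of I−A, C_ij = (−1)^(i+j)·(minor ij) (rows/columns in the sector order above):
  C_11 = (0.65)(0.80) − (-0.10)(-0.05) = 0.5150
  C_12 = −[(-0.05)(0.80) − (-0.10)(0.00)] = 0.0400
  C_13 = (-0.05)(-0.05) − (0.65)(0.00) = 0.0025
  C_21 = −[(-0.20)(0.80) − (-0.15)(-0.05)] = 0.1675
  C_22 = (0.60)(0.80) − (-0.15)(0.00) = 0.4800
  C_23 = −[(0.60)(-0.05) − (-0.20)(0.00)] = 0.0300
  C_31 = (-0.20)(-0.10) − (-0.15)(0.65) = 0.1175
  C_32 = −[(0.60)(-0.10) − (-0.15)(-0.05)] = 0.0675
  C_33 = (0.60)(0.65) − (-0.20)(-0.05) = 0.3800
det(I−A) = Σ_j (I−A)_1j·C_1j = (0.60)(0.5150) + (-0.20)(0.0400) + (-0.15)(0.0025) = 0.300625
adj(I−A) = Cᵀ =
  [ 0.5150   0.1675   0.1175]
  [ 0.0400   0.4800   0.0675]
  [ 0.0025   0.0300   0.3800]
(I − A)⁻¹ = adj(I−A) / det(I−A) ≈
  [   1.7131     0.5572     0.3909]
  [   0.1331     1.5967     0.2245]
  [   0.0083     0.0998     1.2640]
First solve x = (I − A)⁻¹ d = adj(I−A)·d / det(I−A); in particular x_2 = (0.0400·490 + 0.4800·520 + 0.0675·340) / 0.300625 = 292.15 / 0.300625 ≈ 971.8087.
Intermediate flow from 2 to 2: z_22 = a_22 · x_2 = 0.35 × 292.15 / 0.300625 = 102.2525 / 0.300625 ≈ 340.13.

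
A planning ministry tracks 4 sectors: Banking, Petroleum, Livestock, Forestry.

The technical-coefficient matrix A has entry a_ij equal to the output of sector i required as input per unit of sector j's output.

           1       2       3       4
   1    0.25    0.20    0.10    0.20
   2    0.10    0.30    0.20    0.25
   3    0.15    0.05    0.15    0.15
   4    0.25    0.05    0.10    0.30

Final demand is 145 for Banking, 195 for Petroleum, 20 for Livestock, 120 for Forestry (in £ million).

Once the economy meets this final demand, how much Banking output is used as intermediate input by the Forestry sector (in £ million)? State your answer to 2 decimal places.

z_14 = 82.64

I − A =
  [   0.75    -0.20    -0.10    -0.20]
  [  -0.10     0.70    -0.20    -0.25]
  [  -0.15    -0.05     0.85    -0.15]
  [  -0.25    -0.05    -0.10     0.70]
Compute the cofactors C_ij = (−1)^(i+j)·(3×3 minor ij) of I−A; the adjugate is their transpose:
adj(I−A) = Cᵀ =
  [ 0.385625   0.129750   0.096750   0.177250]
  [ 0.143375   0.375250   0.129000   0.202625]
  [ 0.105250   0.059375   0.295625   0.114625]
  [ 0.163000   0.081625   0.086000   0.404750]
det(I−A) = Σ_j (I−A)_1j·C_1j = (0.75)(0.385625) + (-0.20)(0.143375) + (-0.10)(0.105250) + (-0.20)(0.163000) = 0.21741875
(I − A)⁻¹ = adj(I−A) / det(I−A) ≈
  [   1.7737     0.5968     0.4450     0.8152]
  [   0.6594     1.7259     0.5933     0.9320]
  [   0.4841     0.2731     1.3597     0.5272]
  [   0.7497     0.3754     0.3956     1.8616]
First solve x = (I − A)⁻¹ d = adj(I−A)·d / det(I−A); in particular x_4 = (0.163000·145 + 0.081625·195 + 0.086000·20 + 0.404750·120) / 0.21741875 = 89.841875 / 0.21741875 ≈ 413.2205.
Intermediate flow from 1 to 4: z_14 = a_14 · x_4 = 0.20 × 89.841875 / 0.21741875 = 17.968375 / 0.21741875 ≈ 82.64.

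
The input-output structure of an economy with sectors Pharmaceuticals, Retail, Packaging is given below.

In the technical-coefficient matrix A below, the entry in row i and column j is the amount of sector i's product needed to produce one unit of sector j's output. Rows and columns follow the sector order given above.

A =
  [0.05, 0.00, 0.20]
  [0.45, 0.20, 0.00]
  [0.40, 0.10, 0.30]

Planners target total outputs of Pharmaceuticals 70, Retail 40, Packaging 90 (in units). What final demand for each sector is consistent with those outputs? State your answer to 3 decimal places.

d_1 = 48.500, d_2 = 0.500, d_3 = 31.000

I − A =
  [   0.95     0.00    -0.20]
  [  -0.45     0.80     0.00]
  [  -0.40    -0.10     0.70]
d = (I − A) x:
  d_1 = (+0.95)·70 + (+0.00)·40 + (-0.20)·90 = 48.500
  d_2 = (-0.45)·70 + (+0.80)·40 + (+0.00)·90 = 0.500
  d_3 = (-0.40)·70 + (-0.10)·40 + (+0.70)·90 = 31.000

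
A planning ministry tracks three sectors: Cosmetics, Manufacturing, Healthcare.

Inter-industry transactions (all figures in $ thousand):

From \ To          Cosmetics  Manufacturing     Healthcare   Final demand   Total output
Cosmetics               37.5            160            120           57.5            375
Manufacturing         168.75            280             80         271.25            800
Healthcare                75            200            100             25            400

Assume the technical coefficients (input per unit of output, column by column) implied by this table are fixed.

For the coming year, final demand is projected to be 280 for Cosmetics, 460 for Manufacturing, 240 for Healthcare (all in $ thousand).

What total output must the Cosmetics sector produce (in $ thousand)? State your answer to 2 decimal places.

x_1 = 1150.31

Technical coefficients a_ij = z_ij / X_j:
  a_11 = 37.5/375 = 0.10, a_21 = 168.75/375 = 0.45, a_31 = 75/375 = 0.20
  a_12 = 160/800 = 0.20, a_22 = 280/800 = 0.35, a_32 = 200/800 = 0.25
  a_13 = 120/400 = 0.30, a_23 = 80/400 = 0.20, a_33 = 100/400 = 0.25
I − A =
  [   0.90    -0.20    -0.30]
  [  -0.45     0.65    -0.20]
  [  -0.20    -0.25     0.75]
Cofactors of I−A, C_ij = (−1)^(i+j)·(minor ij) (rows/columns in the sector order above):
  C_11 = (0.65)(0.75) − (-0.20)(-0.25) = 0.4375
  C_12 = −[(-0.45)(0.75) − (-0.20)(-0.20)] = 0.3775
  C_13 = (-0.45)(-0.25) − (0.65)(-0.20) = 0.2425
  C_21 = −[(-0.20)(0.75) − (-0.30)(-0.25)] = 0.2250
  C_22 = (0.90)(0.75) − (-0.30)(-0.20) = 0.6150
  C_23 = −[(0.90)(-0.25) − (-0.20)(-0.20)] = 0.2650
  C_31 = (-0.20)(-0.20) − (-0.30)(0.65) = 0.2350
  C_32 = −[(0.90)(-0.20) − (-0.30)(-0.45)] = 0.3150
  C_33 = (0.90)(0.65) − (-0.20)(-0.45) = 0.4950
det(I−A) = Σ_j (I−A)_1j·C_1j = (0.90)(0.4375) + (-0.20)(0.3775) + (-0.30)(0.2425) = 0.2455
adj(I−A) = Cᵀ =
  [ 0.4375   0.2250   0.2350]
  [ 0.3775   0.6150   0.3150]
  [ 0.2425   0.2650   0.4950]
(I − A)⁻¹ = adj(I−A) / det(I−A) ≈
  [   1.7821     0.9165     0.9572]
  [   1.5377     2.5051     1.2831]
  [   0.9878     1.0794     2.0163]
x = (I − A)⁻¹ d = adj(I−A)·d / det(I−A), with det(I−A) = 0.2455:
  x_1 = (0.4375·280 + 0.2250·460 + 0.2350·240) / 0.2455 = 282.40 / 0.2455 ≈ 1150.31
  x_2 = (0.3775·280 + 0.6150·460 + 0.3150·240) / 0.2455 = 464.20 / 0.2455 ≈ 1890.84
  x_3 = (0.2425·280 + 0.2650·460 + 0.4950·240) / 0.2455 = 308.60 / 0.2455 ≈ 1257.03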